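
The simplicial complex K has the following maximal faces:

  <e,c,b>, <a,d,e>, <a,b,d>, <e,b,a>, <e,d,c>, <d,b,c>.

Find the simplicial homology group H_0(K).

We work with the vertex ordering a < b < c < d < e. The simplices of K, each written with vertices in increasing order, are:

  0-simplices (5): a, b, c, d, e
  1-simplices (9): ab, ad, ae, bc, bd, be, cd, ce, de
  2-simplices (6): abd, abe, ade, bcd, bce, cde

giving chain groups C_0 ≅ Z^5, C_1 ≅ Z^9, C_2 ≅ Z^6.

Boundary ∂_1: C_1 → C_0 sends each edge [p,q] (with p < q) to q − p. For instance
  ∂be = e − b.
The 5×9 boundary matrix has rank 4 and Smith normal form diag(1,1,1,1).

∂_2: C_2 → C_1 sends each 2-simplex [p,q,r] to [q,r] − [p,r] + [p,q]. For instance
  ∂ade = de − ae + ad,
  ∂bce = ce − be + bc.
As a 9×6 matrix over Z this has rank 5, with invariant factors (1,1,1,1,1).

Now H_k = ker ∂_k / im ∂_{k+1}, so:

  H_0: rank C_0 − rank ∂_1 = 5 − 4 = 1, and the invariant factors of ∂_1 are all 1, so H_0 = Z.

H_0 ≅ Z.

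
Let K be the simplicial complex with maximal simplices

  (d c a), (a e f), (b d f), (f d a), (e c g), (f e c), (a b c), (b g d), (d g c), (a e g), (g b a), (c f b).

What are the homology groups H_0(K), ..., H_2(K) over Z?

H_0 ≅ Z,  H_1 ≅ Z_2,  H_2 = 0.

Fix the vertex order a < b < c < d < e < f < g and write every simplex with vertices in increasing order. Then dim K = 2 and the simplices of K are:

  0-simplices (7): a, b, c, d, e, f, g
  1-simplices (18): ab, ac, ad, ae, af, ag, bc, bd, bf, bg, cd, ce, cf, cg, df, dg, ef, eg
  2-simplices (12): abc, abg, acd, adf, aef, aeg, bcf, bdf, bdg, cdg, cef, ceg

so the chain groups are C_0 ≅ Z^7, C_1 ≅ Z^18, C_2 ≅ Z^12.

The boundary map ∂_1: C_1 → C_0 is given by ∂[p,q] = [q] − [p]. For instance
  ∂ad = d − a.
As a 7×18 matrix over Z this has rank 6, with invariant factors (1,1,1,1,1,1).

Boundary ∂_2: C_2 → C_1 acts by ∂[p,q,r] = [q,r] − [p,r] + [p,q]. For instance
  ∂ceg = eg − cg + ce,
  ∂aef = ef − af + ae.
The 18×12 boundary matrix has rank 12 and Smith normal form diag(1,1,1,1,1,1,1,1,1,1,1,2).

From H_k ≅ ker(∂_k) / im(∂_{k+1}) we obtain:

  H_0: rank C_0 − rank ∂_1 = 7 − 6 = 1, and the invariant factors of ∂_1 are all 1, so H_0 ≅ Z.
  H_1: rank ker ∂_1 − rank ∂_2 = (18 − 6) − 12 = 0, and ∂_2 has invariant factor 2 > 1, so H_1 ≅ Z_2.
  H_2: rank ker ∂_2 − rank ∂_3 = (12 − 12) − 0 = 0, and there is no ∂_3, so H_2 ≅ 0.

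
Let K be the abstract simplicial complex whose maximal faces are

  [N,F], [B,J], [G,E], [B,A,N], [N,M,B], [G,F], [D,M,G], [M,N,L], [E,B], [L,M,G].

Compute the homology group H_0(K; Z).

Order the vertices as A < B < D < E < F < G < J < L < M < N. Listing each simplex with vertices in this order, K has dimension 2 with simplices:

  0-simplices (10): A, B, D, E, F, G, J, L, M, N
  1-simplices (16): AB, AN, BE, BJ, BM, BN, DG, DM, EG, FG, FN, GL, GM, LM, LN, MN
  2-simplices (5): ABN, BMN, DGM, GLM, LMN

Hence C_0 ≅ Z^10, C_1 ≅ Z^16, C_2 ≅ Z^5.

∂_1: C_1 → C_0 maps an edge to its endpoints' difference, ∂[p,q] = q − p.
The resulting 10×16 matrix has rank 9, and its Smith normal form has invariant factors (1,1,1,1,1,1,1,1,1).

The boundary map ∂_2: C_2 → C_1 acts by ∂[p,q,r] = [q,r] − [p,r] + [p,q]. For instance
  ∂DGM = GM − DM + DG,
  ∂GLM = LM − GM + GL.
The resulting 16×5 matrix has rank 5, and its Smith normal form has invariant factors (1,1,1,1,1).

Reading off H_k = ker ∂_k / im ∂_{k+1}:

  H_0: rank C_0 − rank ∂_1 = 10 − 9 = 1, and the invariant factors of ∂_1 are all 1, so H_0 ≅ Z.

H_0 = Z.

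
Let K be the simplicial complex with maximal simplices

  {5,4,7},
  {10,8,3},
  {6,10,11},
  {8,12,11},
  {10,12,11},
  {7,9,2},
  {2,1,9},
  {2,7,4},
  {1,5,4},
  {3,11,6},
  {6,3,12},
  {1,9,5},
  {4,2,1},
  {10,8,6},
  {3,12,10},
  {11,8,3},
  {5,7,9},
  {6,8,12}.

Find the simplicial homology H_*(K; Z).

H_0 = Z^2,  H_1 = Z/2,  H_2 = Z.

We work with the vertex ordering 1 < 2 < 3 < 4 < 5 < 6 < 7 < 8 < 9 < 10 < 11 < 12. The simplices of K, each written with vertices in increasing order, are:

  0-simplices (12): [1], [2], [3], [4], [5], [6], [7], [8], [9], [10], [11], [12]
  1-simplices (27): (27 of them)
  2-simplices (18): (18 of them)

so the chain groups are C_0 ≅ Z^12, C_1 ≅ Z^27, C_2 ≅ Z^18.

The boundary map ∂_1: C_1 → C_0 sends each edge [p,q] (with p < q) to q − p.
This gives a 12×27 integer matrix of rank 10; reducing to Smith normal form yields diagonal entries (1,1,1,1,1,1,1,1,1,1).

∂_2: C_2 → C_1 maps a triangle to the signed sum of its edges. For instance
  ∂[3,10,12] = [10,12] − [3,12] + [3,10],
  ∂[6,8,10] = [8,10] − [6,10] + [6,8].
The 27×18 boundary matrix has rank 17 and Smith normal form diag(1,1,1,1,1,1,1,1,1,1,1,1,1,1,1,1,2).

Now H_k = ker ∂_k / im ∂_{k+1}, so:

  H_0: rank C_0 − rank ∂_1 = 12 − 10 = 2, and the invariant factors of ∂_1 are all 1, so H_0 ≅ Z^2.
  H_1: rank ker ∂_1 − rank ∂_2 = (27 − 10) − 17 = 0, and ∂_2 has invariant factor 2 > 1, so H_1 ≅ Z/2.
  H_2: rank ker ∂_2 − rank ∂_3 = (18 − 17) − 0 = 1, and there is no ∂_3, so H_2 ≅ Z.

As a check, the Euler characteristic is 12 − 27 + 18 = 3, which agrees with 2 − 0 + 1 = 3.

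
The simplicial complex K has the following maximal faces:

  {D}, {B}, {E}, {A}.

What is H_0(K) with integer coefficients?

H_0 ≅ Z^4.

Fix the vertex order A < B < D < E and write every simplex with vertices in increasing order. Then dim K = 0 and the simplices of K are:

  0-simplices (4): A, B, D, E

so the chain groups are C_0 ≅ Z^4.

Now H_k = ker ∂_k / im ∂_{k+1}, so:

  H_0: rank C_0 − rank ∂_1 = 4 − 0 = 4, and there is no ∂_1, so H_0 ≅ Z^4.

(K is a triangulation of a set of 4 points.)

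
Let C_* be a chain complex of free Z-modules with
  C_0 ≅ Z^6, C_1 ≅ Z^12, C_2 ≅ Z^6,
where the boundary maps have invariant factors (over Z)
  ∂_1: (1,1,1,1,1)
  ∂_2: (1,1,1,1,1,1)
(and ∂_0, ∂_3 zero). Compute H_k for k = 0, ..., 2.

H_0 ≅ Z,  H_1 ≅ Z,  H_2 = 0.

H_0: b_0 = 6 − 0 − 5 = 1; torsion from ∂_1 factors > 1: none. So H_0 ≅ Z.
H_1: b_1 = 12 − 5 − 6 = 1; torsion from ∂_2 factors > 1: none. So H_1 ≅ Z.
H_2: b_2 = 6 − 6 − 0 = 0; torsion from ∂_3 factors > 1: none. So H_2 ≅ 0.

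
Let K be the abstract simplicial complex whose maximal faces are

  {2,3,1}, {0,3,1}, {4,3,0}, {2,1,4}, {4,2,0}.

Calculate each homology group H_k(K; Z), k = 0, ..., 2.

H_0 ≅ Z,  H_1 ≅ Z,  H_2 = 0.

Order the vertices as 0 < 1 < 2 < 3 < 4. Listing each simplex with vertices in this order, K has dimension 2 with simplices:

  0-simplices (5): [0], [1], [2], [3], [4]
  1-simplices (10): [0,1], [0,2], [0,3], [0,4], [1,2], [1,3], [1,4], [2,3], [2,4], [3,4]
  2-simplices (5): [0,1,3], [0,2,4], [0,3,4], [1,2,3], [1,2,4]

giving chain groups C_0 ≅ Z^5, C_1 ≅ Z^10, C_2 ≅ Z^5.

Boundary ∂_1: C_1 → C_0 maps an edge to its endpoints' difference, ∂[p,q] = q − p.
As a 5×10 matrix over Z this has rank 4, with invariant factors (1,1,1,1).

The boundary map ∂_2: C_2 → C_1 maps a triangle to the signed sum of its edges. For instance
  ∂[0,2,4] = [2,4] − [0,4] + [0,2],
  ∂[1,2,3] = [2,3] − [1,3] + [1,2].
As a 10×5 matrix over Z this has rank 5, with invariant factors (1,1,1,1,1).

Reading off H_k = ker ∂_k / im ∂_{k+1}:

  H_0: rank C_0 − rank ∂_1 = 5 − 4 = 1, and the invariant factors of ∂_1 are all 1, so H_0 ≅ Z.
  H_1: rank ker ∂_1 − rank ∂_2 = (10 − 4) − 5 = 1, and the invariant factors of ∂_2 are all 1, so H_1 ≅ Z.
  H_2: rank ker ∂_2 − rank ∂_3 = (5 − 5) − 0 = 0, and there is no ∂_3, so H_2 ≅ 0.

As a check, the Euler characteristic is 5 − 10 + 5 = 0, which agrees with 1 − 1 + 0 = 0.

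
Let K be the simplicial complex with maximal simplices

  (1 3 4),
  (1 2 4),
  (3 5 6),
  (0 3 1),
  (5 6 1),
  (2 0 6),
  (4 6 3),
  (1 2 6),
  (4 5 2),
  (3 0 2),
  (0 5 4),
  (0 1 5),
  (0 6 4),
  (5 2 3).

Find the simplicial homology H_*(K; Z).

H_0 = Z,  H_1 = Z^2,  H_2 = Z.

We work with the vertex ordering 0 < 1 < 2 < 3 < 4 < 5 < 6. The simplices of K, each written with vertices in increasing order, are:

  0-simplices (7): [0], [1], [2], [3], [4], [5], [6]
  1-simplices (21): [0,1], [0,2], [0,3], [0,4], [0,5], [0,6], [1,2], [1,3], [1,4], [1,5], [1,6], [2,3], [2,4], [2,5], [2,6], [3,4], [3,5], [3,6], [4,5], [4,6], [5,6]
  2-simplices (14): [0,1,3], [0,1,5], [0,2,3], [0,2,6], [0,4,5], [0,4,6], [1,2,4], [1,2,6], [1,3,4], [1,5,6], [2,3,5], [2,4,5], [3,4,6], [3,5,6]

so the chain groups are C_0 ≅ Z^7, C_1 ≅ Z^21, C_2 ≅ Z^14.

∂_1: C_1 → C_0 sends each edge [p,q] (with p < q) to q − p. For instance
  ∂[0,6] = [6] − [0].
This gives a 7×21 integer matrix of rank 6; reducing to Smith normal form yields diagonal entries (1,1,1,1,1,1).

The boundary map ∂_2: C_2 → C_1 acts by ∂[p,q,r] = [q,r] − [p,r] + [p,q]. For instance
  ∂[1,3,4] = [3,4] − [1,4] + [1,3],
  ∂[0,1,5] = [1,5] − [0,5] + [0,1].
The resulting 21×14 matrix has rank 13, and its Smith normal form has invariant factors (1,1,1,1,1,1,1,1,1,1,1,1,1).

From H_k ≅ ker(∂_k) / im(∂_{k+1}) we obtain:

  H_0: rank C_0 − rank ∂_1 = 7 − 6 = 1, and the invariant factors of ∂_1 are all 1, so H_0 ≅ Z.
  H_1: rank ker ∂_1 − rank ∂_2 = (21 − 6) − 13 = 2, and the invariant factors of ∂_2 are all 1, so H_1 ≅ Z^2.
  H_2: rank ker ∂_2 − rank ∂_3 = (14 − 13) − 0 = 1, and there is no ∂_3, so H_2 ≅ Z.

(K is a triangulation of the torus T^2.)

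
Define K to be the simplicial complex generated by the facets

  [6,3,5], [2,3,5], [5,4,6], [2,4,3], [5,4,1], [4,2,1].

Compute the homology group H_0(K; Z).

H_0 = Z.

Fix the vertex order 1 < 2 < 3 < 4 < 5 < 6 and write every simplex with vertices in increasing order. Then dim K = 2 and the simplices of K are:

  0-simplices (6): [1], [2], [3], [4], [5], [6]
  1-simplices (12): [1,2], [1,4], [1,5], [2,3], [2,4], [2,5], [3,4], [3,5], [3,6], [4,5], [4,6], [5,6]
  2-simplices (6): [1,2,4], [1,4,5], [2,3,4], [2,3,5], [3,5,6], [4,5,6]

giving chain groups C_0 ≅ Z^6, C_1 ≅ Z^12, C_2 ≅ Z^6.

Boundary ∂_1: C_1 → C_0 sends each edge [p,q] (with p < q) to q − p. For instance
  ∂[4,6] = [6] − [4].
The resulting 6×12 matrix has rank 5, and its Smith normal form has invariant factors (1,1,1,1,1).

The boundary map ∂_2: C_2 → C_1 maps a triangle to the signed sum of its edges. For instance
  ∂[1,4,5] = [4,5] − [1,5] + [1,4],
  ∂[4,5,6] = [5,6] − [4,6] + [4,5].
The 12×6 boundary matrix has rank 6 and Smith normal form diag(1,1,1,1,1,1).

Computing H_k = (kernel of ∂_k) / (image of ∂_{k+1}):

  H_0: rank C_0 − rank ∂_1 = 6 − 5 = 1, and the invariant factors of ∂_1 are all 1, so H_0 ≅ Z.

(K is a triangulation of the cylinder S^1 x I.)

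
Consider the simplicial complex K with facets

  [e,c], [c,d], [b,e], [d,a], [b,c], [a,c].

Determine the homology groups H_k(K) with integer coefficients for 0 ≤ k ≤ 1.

We work with the vertex ordering a < b < c < d < e. The simplices of K, each written with vertices in increasing order, are:

  0-simplices (5): a, b, c, d, e
  1-simplices (6): ac, ad, bc, be, cd, ce

Hence C_0 ≅ Z^5, C_1 ≅ Z^6.

The boundary map ∂_1: C_1 → C_0 sends each edge [p,q] (with p < q) to q − p.
This gives a 5×6 integer matrix of rank 4; reducing to Smith normal form yields diagonal entries (1,1,1,1).

Now H_k = ker ∂_k / im ∂_{k+1}, so:

  H_0: rank C_0 − rank ∂_1 = 5 − 4 = 1, and the invariant factors of ∂_1 are all 1, so H_0 = Z.
  H_1: rank ker ∂_1 − rank ∂_2 = (6 − 4) − 0 = 2, and there is no ∂_2, so H_1 = Z^2.

(K is a triangulation of a wedge of 2 circles.)

H_0 ≅ Z,  H_1 ≅ Z^2.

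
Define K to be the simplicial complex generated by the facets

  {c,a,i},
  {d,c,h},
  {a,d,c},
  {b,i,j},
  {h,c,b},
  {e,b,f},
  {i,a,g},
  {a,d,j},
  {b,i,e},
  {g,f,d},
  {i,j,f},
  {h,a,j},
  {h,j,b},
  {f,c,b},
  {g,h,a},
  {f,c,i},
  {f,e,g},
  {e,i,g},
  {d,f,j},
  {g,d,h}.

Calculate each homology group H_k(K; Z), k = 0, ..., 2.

Fix the vertex order a < b < c < d < e < f < g < h < i < j and write every simplex with vertices in increasing order. Then dim K = 2 and the simplices of K are:

  0-simplices (10): a, b, c, d, e, f, g, h, i, j
  1-simplices (30): ac, ad, ag, ah, ai, aj, bc, be, bf, bh, bi, bj, cd, cf, ch, ci, df, dg, dh, dj, ef, eg, ei, fg, fi, fj, gh, gi, hj, ij
  2-simplices (20): acd, aci, adj, agh, agi, ahj, bcf, bch, bef, bei, bhj, bij, cdh, cfi, dfg, dfj, dgh, efg, egi, fij

so the chain groups are C_0 ≅ Z^10, C_1 ≅ Z^30, C_2 ≅ Z^20.

Boundary ∂_1: C_1 → C_0 is given by ∂[p,q] = [q] − [p].
This gives a 10×30 integer matrix of rank 9; reducing to Smith normal form yields diagonal entries (1,1,1,1,1,1,1,1,1).

The boundary map ∂_2: C_2 → C_1 acts by ∂[p,q,r] = [q,r] − [p,r] + [p,q]. For instance
  ∂agi = gi − ai + ag,
  ∂bcf = cf − bf + bc.
The 30×20 boundary matrix has rank 20 and Smith normal form diag(1,1,1,1,1,1,1,1,1,1,1,1,1,1,1,1,1,1,1,2).

Computing H_k = (kernel of ∂_k) / (image of ∂_{k+1}):

  H_0: rank C_0 − rank ∂_1 = 10 − 9 = 1, and the invariant factors of ∂_1 are all 1, so H_0 ≅ Z.
  H_1: rank ker ∂_1 − rank ∂_2 = (30 − 9) − 20 = 1, and ∂_2 has invariant factor 2 > 1, so H_1 ≅ Z ⊕ Z/2Z.
  H_2: rank ker ∂_2 − rank ∂_3 = (20 − 20) − 0 = 0, and there is no ∂_3, so H_2 ≅ 0.

H_0 ≅ Z,  H_1 ≅ Z ⊕ Z/2Z,  H_2 = 0.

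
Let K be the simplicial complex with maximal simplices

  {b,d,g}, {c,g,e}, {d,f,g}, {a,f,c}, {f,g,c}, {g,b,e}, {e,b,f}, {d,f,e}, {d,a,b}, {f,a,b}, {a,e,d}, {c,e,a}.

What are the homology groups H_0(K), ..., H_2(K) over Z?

Order the vertices as a < b < c < d < e < f < g. Listing each simplex with vertices in this order, K has dimension 2 with simplices:

  0-simplices (7): a, b, c, d, e, f, g
  1-simplices (18): ab, ac, ad, ae, af, bd, be, bf, bg, ce, cf, cg, de, df, dg, ef, eg, fg
  2-simplices (12): abd, abf, ace, acf, ade, bdg, bef, beg, ceg, cfg, def, dfg

Hence C_0 ≅ Z^7, C_1 ≅ Z^18, C_2 ≅ Z^12.

The boundary map ∂_1: C_1 → C_0 sends each edge [p,q] (with p < q) to q − p. For instance
  ∂dg = g − d.
As a 7×18 matrix over Z this has rank 6, with invariant factors (1,1,1,1,1,1).

∂_2: C_2 → C_1 sends each 2-simplex [p,q,r] to [q,r] − [p,r] + [p,q]. For instance
  ∂acf = cf − af + ac,
  ∂dfg = fg − dg + df.
The 18×12 boundary matrix has rank 12 and Smith normal form diag(1,1,1,1,1,1,1,1,1,1,1,2).

Reading off H_k = ker ∂_k / im ∂_{k+1}:

  H_0: rank C_0 − rank ∂_1 = 7 − 6 = 1, and the invariant factors of ∂_1 are all 1, so H_0 = Z.
  H_1: rank ker ∂_1 − rank ∂_2 = (18 − 6) − 12 = 0, and ∂_2 has invariant factor 2 > 1, so H_1 = Z/2Z.
  H_2: rank ker ∂_2 − rank ∂_3 = (12 − 12) − 0 = 0, and there is no ∂_3, so H_2 = 0.

As a check, the Euler characteristic is 7 − 18 + 12 = 1, which agrees with 1 − 0 + 0 = 1.
(K is a triangulation of the real projective plane RP^2.)

H_0 = Z,  H_1 = Z/2Z,  H_2 = 0.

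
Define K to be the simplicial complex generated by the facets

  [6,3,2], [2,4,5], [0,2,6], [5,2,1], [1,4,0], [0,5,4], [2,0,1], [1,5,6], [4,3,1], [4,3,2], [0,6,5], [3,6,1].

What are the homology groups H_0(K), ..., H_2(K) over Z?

Take the total order 0 < 1 < 2 < 3 < 4 < 5 < 6 on the vertex set. Then K (dimension 2) consists of the simplices:

  0-simplices (7): [0], [1], [2], [3], [4], [5], [6]
  1-simplices (18): [0,1], [0,2], [0,4], [0,5], [0,6], [1,2], [1,3], [1,4], [1,5], [1,6], [2,3], [2,4], [2,5], [2,6], [3,4], [3,6], [4,5], [5,6]
  2-simplices (12): [0,1,2], [0,1,4], [0,2,6], [0,4,5], [0,5,6], [1,2,5], [1,3,4], [1,3,6], [1,5,6], [2,3,4], [2,3,6], [2,4,5]

giving chain groups C_0 ≅ Z^7, C_1 ≅ Z^18, C_2 ≅ Z^12.

Boundary ∂_1: C_1 → C_0 sends each edge [p,q] (with p < q) to q − p.
The resulting 7×18 matrix has rank 6, and its Smith normal form has invariant factors (1,1,1,1,1,1).

The boundary map ∂_2: C_2 → C_1 acts by ∂[p,q,r] = [q,r] − [p,r] + [p,q]. For instance
  ∂[1,3,4] = [3,4] − [1,4] + [1,3],
  ∂[2,4,5] = [4,5] − [2,5] + [2,4].
The 18×12 boundary matrix has rank 12 and Smith normal form diag(1,1,1,1,1,1,1,1,1,1,1,2).

From H_k ≅ ker(∂_k) / im(∂_{k+1}) we obtain:

  H_0: rank C_0 − rank ∂_1 = 7 − 6 = 1, and the invariant factors of ∂_1 are all 1, so H_0 ≅ Z.
  H_1: rank ker ∂_1 − rank ∂_2 = (18 − 6) − 12 = 0, and ∂_2 has invariant factor 2 > 1, so H_1 ≅ Z/2Z.
  H_2: rank ker ∂_2 − rank ∂_3 = (12 − 12) − 0 = 0, and there is no ∂_3, so H_2 ≅ 0.

(K is a triangulation of the real projective plane RP^2.)

H_0 = Z,  H_1 = Z/2Z,  H_2 = 0.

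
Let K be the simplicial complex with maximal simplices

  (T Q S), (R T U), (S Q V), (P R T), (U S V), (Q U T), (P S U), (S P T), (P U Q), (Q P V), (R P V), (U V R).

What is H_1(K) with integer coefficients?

We work with the vertex ordering P < Q < R < S < T < U < V. The simplices of K, each written with vertices in increasing order, are:

  0-simplices (7): P, Q, R, S, T, U, V
  1-simplices (18): PQ, PR, PS, PT, PU, PV, QS, QT, QU, QV, RT, RU, RV, ST, SU, SV, TU, UV
  2-simplices (12): PQU, PQV, PRT, PRV, PST, PSU, QST, QSV, QTU, RTU, RUV, SUV

giving chain groups C_0 ≅ Z^7, C_1 ≅ Z^18, C_2 ≅ Z^12.

The boundary map ∂_1: C_1 → C_0 sends each edge [p,q] (with p < q) to q − p. For instance
  ∂PQ = Q − P.
The 7×18 boundary matrix has rank 6 and Smith normal form diag(1,1,1,1,1,1).

Boundary ∂_2: C_2 → C_1 maps a triangle to the signed sum of its edges. For instance
  ∂QST = ST − QT + QS,
  ∂PQV = QV − PV + PQ.
The resulting 18×12 matrix has rank 12, and its Smith normal form has invariant factors (1,1,1,1,1,1,1,1,1,1,1,2).

Now H_k = ker ∂_k / im ∂_{k+1}, so:

  H_1: rank ker ∂_1 − rank ∂_2 = (18 − 6) − 12 = 0, and ∂_2 has invariant factor 2 > 1, so H_1 ≅ Z/2.

(K is a triangulation of the real projective plane RP^2.)

H_1 ≅ Z/2.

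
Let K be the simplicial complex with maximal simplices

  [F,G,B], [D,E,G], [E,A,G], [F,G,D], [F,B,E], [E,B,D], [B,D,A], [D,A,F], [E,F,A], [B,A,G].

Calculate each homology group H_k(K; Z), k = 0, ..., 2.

H_0 = Z,  H_1 = Z/2Z,  H_2 = 0.

Take the total order A < B < D < E < F < G on the vertex set. Then K (dimension 2) consists of the simplices:

  0-simplices (6): A, B, D, E, F, G
  1-simplices (15): AB, AD, AE, AF, AG, BD, BE, BF, BG, DE, DF, DG, EF, EG, FG
  2-simplices (10): ABD, ABG, ADF, AEF, AEG, BDE, BEF, BFG, DEG, DFG

so the chain groups are C_0 ≅ Z^6, C_1 ≅ Z^15, C_2 ≅ Z^10.

∂_1: C_1 → C_0 sends each edge [p,q] (with p < q) to q − p. For instance
  ∂AD = D − A.
This gives a 6×15 integer matrix of rank 5; reducing to Smith normal form yields diagonal entries (1,1,1,1,1).

The boundary map ∂_2: C_2 → C_1 sends each 2-simplex [p,q,r] to [q,r] − [p,r] + [p,q]. For instance
  ∂BDE = DE − BE + BD,
  ∂ADF = DF − AF + AD.
The 15×10 boundary matrix has rank 10 and Smith normal form diag(1,1,1,1,1,1,1,1,1,2).

Computing H_k = (kernel of ∂_k) / (image of ∂_{k+1}):

  H_0: rank C_0 − rank ∂_1 = 6 − 5 = 1, and the invariant factors of ∂_1 are all 1, so H_0 = Z.
  H_1: rank ker ∂_1 − rank ∂_2 = (15 − 5) − 10 = 0, and ∂_2 has invariant factor 2 > 1, so H_1 = Z/2Z.
  H_2: rank ker ∂_2 − rank ∂_3 = (10 − 10) − 0 = 0, and there is no ∂_3, so H_2 = 0.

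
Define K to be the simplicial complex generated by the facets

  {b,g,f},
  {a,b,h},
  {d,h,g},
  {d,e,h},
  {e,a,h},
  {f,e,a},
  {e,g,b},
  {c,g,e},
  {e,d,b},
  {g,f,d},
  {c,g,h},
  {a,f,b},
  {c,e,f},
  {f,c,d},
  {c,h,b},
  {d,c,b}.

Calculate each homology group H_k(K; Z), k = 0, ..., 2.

H_0 ≅ Z,  H_1 ≅ Z^2,  H_2 ≅ Z.

K has 8 vertices, 24 edges, 16 triangles.
rank ∂_0 = 0, rank ∂_1 = 7 ⇒ b_0 = 8 − 0 − 7 = 1; all invariant factors of ∂_1 are 1 so no torsion. So H_0 ≅ Z.
rank ∂_1 = 7, rank ∂_2 = 15 ⇒ b_1 = 24 − 7 − 15 = 2; all invariant factors of ∂_2 are 1 so no torsion. So H_1 ≅ Z^2.
rank ∂_2 = 15, rank ∂_3 = 0 ⇒ b_2 = 16 − 15 − 0 = 1. So H_2 ≅ Z.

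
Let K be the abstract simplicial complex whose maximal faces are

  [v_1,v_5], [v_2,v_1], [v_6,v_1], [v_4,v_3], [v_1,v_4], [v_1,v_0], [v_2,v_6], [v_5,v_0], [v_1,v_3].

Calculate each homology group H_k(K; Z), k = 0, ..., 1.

H_0 ≅ Z,  H_1 ≅ Z^3.

Fix the vertex order v_0 < v_1 < v_2 < v_3 < v_4 < v_5 < v_6 and write every simplex with vertices in increasing order. Then dim K = 1 and the simplices of K are:

  0-simplices (7): [v_0], [v_1], [v_2], [v_3], [v_4], [v_5], [v_6]
  1-simplices (9): [v_0,v_1], [v_0,v_5], [v_1,v_2], [v_1,v_3], [v_1,v_4], [v_1,v_5], [v_1,v_6], [v_2,v_6], [v_3,v_4]

giving chain groups C_0 ≅ Z^7, C_1 ≅ Z^9.

∂_1: C_1 → C_0 maps an edge to its endpoints' difference, ∂[p,q] = q − p.
As a 7×9 matrix over Z this has rank 6, with invariant factors (1,1,1,1,1,1).

From H_k ≅ ker(∂_k) / im(∂_{k+1}) we obtain:

  H_0: rank C_0 − rank ∂_1 = 7 − 6 = 1, and the invariant factors of ∂_1 are all 1, so H_0 = Z.
  H_1: rank ker ∂_1 − rank ∂_2 = (9 − 6) − 0 = 3, and there is no ∂_2, so H_1 = Z^3.

As a check, the Euler characteristic is 7 − 9 = -2, which agrees with 1 − 3 = -2.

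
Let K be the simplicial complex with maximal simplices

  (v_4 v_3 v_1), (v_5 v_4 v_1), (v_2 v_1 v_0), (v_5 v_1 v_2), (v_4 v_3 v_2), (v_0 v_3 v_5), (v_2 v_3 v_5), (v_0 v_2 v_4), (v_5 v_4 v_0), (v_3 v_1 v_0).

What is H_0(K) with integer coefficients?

H_0 ≅ Z.

Order the vertices as v_0 < v_1 < v_2 < v_3 < v_4 < v_5. Listing each simplex with vertices in this order, K has dimension 2 with simplices:

  0-simplices (6): [v_0], [v_1], [v_2], [v_3], [v_4], [v_5]
  1-simplices (15): (15 of them)
  2-simplices (10): [v_0,v_1,v_2], [v_0,v_1,v_3], [v_0,v_2,v_4], [v_0,v_3,v_5], [v_0,v_4,v_5], [v_1,v_2,v_5], [v_1,v_3,v_4], [v_1,v_4,v_5], [v_2,v_3,v_4], [v_2,v_3,v_5]

so the chain groups are C_0 ≅ Z^6, C_1 ≅ Z^15, C_2 ≅ Z^10.

The boundary map ∂_1: C_1 → C_0 sends each edge [p,q] (with p < q) to q − p.
The 6×15 boundary matrix has rank 5 and Smith normal form diag(1,1,1,1,1).

Boundary ∂_2: C_2 → C_1 maps a triangle to the signed sum of its edges. For instance
  ∂[v_2,v_3,v_5] = [v_3,v_5] − [v_2,v_5] + [v_2,v_3],
  ∂[v_1,v_3,v_4] = [v_3,v_4] − [v_1,v_4] + [v_1,v_3].
As a 15×10 matrix over Z this has rank 10, with invariant factors (1,1,1,1,1,1,1,1,1,2).

From H_k ≅ ker(∂_k) / im(∂_{k+1}) we obtain:

  H_0: rank C_0 − rank ∂_1 = 6 − 5 = 1, and the invariant factors of ∂_1 are all 1, so H_0 = Z.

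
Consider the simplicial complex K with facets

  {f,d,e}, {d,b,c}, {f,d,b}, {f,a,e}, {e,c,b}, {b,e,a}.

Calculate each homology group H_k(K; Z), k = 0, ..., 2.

H_0 = Z,  H_1 = Z,  H_2 = 0.

Fix the vertex order a < b < c < d < e < f and write every simplex with vertices in increasing order. Then dim K = 2 and the simplices of K are:

  0-simplices (6): a, b, c, d, e, f
  1-simplices (12): ab, ae, af, bc, bd, be, bf, cd, ce, de, df, ef
  2-simplices (6): abe, aef, bcd, bce, bdf, def

Hence C_0 ≅ Z^6, C_1 ≅ Z^12, C_2 ≅ Z^6.

∂_1: C_1 → C_0 maps an edge to its endpoints' difference, ∂[p,q] = q − p.
The 6×12 boundary matrix has rank 5 and Smith normal form diag(1,1,1,1,1).

The boundary map ∂_2: C_2 → C_1 acts by ∂[p,q,r] = [q,r] − [p,r] + [p,q]. For instance
  ∂bce = ce − be + bc,
  ∂abe = be − ae + ab.
The 12×6 boundary matrix has rank 6 and Smith normal form diag(1,1,1,1,1,1).

Computing H_k = (kernel of ∂_k) / (image of ∂_{k+1}):

  H_0: rank C_0 − rank ∂_1 = 6 − 5 = 1, and the invariant factors of ∂_1 are all 1, so H_0 = Z.
  H_1: rank ker ∂_1 − rank ∂_2 = (12 − 5) − 6 = 1, and the invariant factors of ∂_2 are all 1, so H_1 = Z.
  H_2: rank ker ∂_2 − rank ∂_3 = (6 − 6) − 0 = 0, and there is no ∂_3, so H_2 = 0.

As a check, the Euler characteristic is 6 − 12 + 6 = 0, which agrees with 1 − 1 + 0 = 0.
(K is a triangulation of the cylinder S^1 x I.)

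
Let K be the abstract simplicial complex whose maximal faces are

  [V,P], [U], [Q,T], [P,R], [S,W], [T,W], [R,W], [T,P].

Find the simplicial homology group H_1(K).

We work with the vertex ordering P < Q < R < S < T < U < V < W. The simplices of K, each written with vertices in increasing order, are:

  0-simplices (8): P, Q, R, S, T, U, V, W
  1-simplices (7): PR, PT, PV, QT, RW, SW, TW

so the chain groups are C_0 ≅ Z^8, C_1 ≅ Z^7.

∂_1: C_1 → C_0 maps an edge to its endpoints' difference, ∂[p,q] = q − p.
As a 8×7 matrix over Z this has rank 6, with invariant factors (1,1,1,1,1,1).

Computing H_k = (kernel of ∂_k) / (image of ∂_{k+1}):

  H_1: rank ker ∂_1 − rank ∂_2 = (7 − 6) − 0 = 1, and there is no ∂_2, so H_1 = Z.

H_1 ≅ Z.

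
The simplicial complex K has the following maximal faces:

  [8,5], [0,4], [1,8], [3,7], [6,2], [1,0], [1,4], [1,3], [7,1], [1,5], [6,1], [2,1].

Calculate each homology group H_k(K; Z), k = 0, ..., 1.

H_0 = Z,  H_1 = Z^4.

Order the vertices as 0 < 1 < 2 < 3 < 4 < 5 < 6 < 7 < 8. Listing each simplex with vertices in this order, K has dimension 1 with simplices:

  0-simplices (9): [0], [1], [2], [3], [4], [5], [6], [7], [8]
  1-simplices (12): [0,1], [0,4], [1,2], [1,3], [1,4], [1,5], [1,6], [1,7], [1,8], [2,6], [3,7], [5,8]

Hence C_0 ≅ Z^9, C_1 ≅ Z^12.

∂_1: C_1 → C_0 maps an edge to its endpoints' difference, ∂[p,q] = q − p. For instance
  ∂[1,5] = [5] − [1].
The resulting 9×12 matrix has rank 8, and its Smith normal form has invariant factors (1,1,1,1,1,1,1,1).

Computing H_k = (kernel of ∂_k) / (image of ∂_{k+1}):

  H_0: rank C_0 − rank ∂_1 = 9 − 8 = 1, and the invariant factors of ∂_1 are all 1, so H_0 = Z.
  H_1: rank ker ∂_1 − rank ∂_2 = (12 − 8) − 0 = 4, and there is no ∂_2, so H_1 = Z^4.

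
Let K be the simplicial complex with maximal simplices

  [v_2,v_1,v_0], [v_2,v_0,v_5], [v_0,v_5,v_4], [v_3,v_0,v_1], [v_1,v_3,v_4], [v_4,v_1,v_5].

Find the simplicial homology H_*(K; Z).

Fix the vertex order v_0 < v_1 < v_2 < v_3 < v_4 < v_5 and write every simplex with vertices in increasing order. Then dim K = 2 and the simplices of K are:

  0-simplices (6): [v_0], [v_1], [v_2], [v_3], [v_4], [v_5]
  1-simplices (12): [v_0,v_1], [v_0,v_2], [v_0,v_3], [v_0,v_4], [v_0,v_5], [v_1,v_2], [v_1,v_3], [v_1,v_4], [v_1,v_5], [v_2,v_5], [v_3,v_4], [v_4,v_5]
  2-simplices (6): [v_0,v_1,v_2], [v_0,v_1,v_3], [v_0,v_2,v_5], [v_0,v_4,v_5], [v_1,v_3,v_4], [v_1,v_4,v_5]

giving chain groups C_0 ≅ Z^6, C_1 ≅ Z^12, C_2 ≅ Z^6.

∂_1: C_1 → C_0 is given by ∂[p,q] = [q] − [p].
This gives a 6×12 integer matrix of rank 5; reducing to Smith normal form yields diagonal entries (1,1,1,1,1).

Boundary ∂_2: C_2 → C_1 acts by ∂[p,q,r] = [q,r] − [p,r] + [p,q]. For instance
  ∂[v_1,v_3,v_4] = [v_3,v_4] − [v_1,v_4] + [v_1,v_3],
  ∂[v_0,v_2,v_5] = [v_2,v_5] − [v_0,v_5] + [v_0,v_2].
The resulting 12×6 matrix has rank 6, and its Smith normal form has invariant factors (1,1,1,1,1,1).

Reading off H_k = ker ∂_k / im ∂_{k+1}:

  H_0: rank C_0 − rank ∂_1 = 6 − 5 = 1, and the invariant factors of ∂_1 are all 1, so H_0 ≅ Z.
  H_1: rank ker ∂_1 − rank ∂_2 = (12 − 5) − 6 = 1, and the invariant factors of ∂_2 are all 1, so H_1 ≅ Z.
  H_2: rank ker ∂_2 − rank ∂_3 = (6 − 6) − 0 = 0, and there is no ∂_3, so H_2 ≅ 0.

(K is a triangulation of the cylinder S^1 x I.)

H_0 ≅ Z,  H_1 ≅ Z,  H_2 = 0.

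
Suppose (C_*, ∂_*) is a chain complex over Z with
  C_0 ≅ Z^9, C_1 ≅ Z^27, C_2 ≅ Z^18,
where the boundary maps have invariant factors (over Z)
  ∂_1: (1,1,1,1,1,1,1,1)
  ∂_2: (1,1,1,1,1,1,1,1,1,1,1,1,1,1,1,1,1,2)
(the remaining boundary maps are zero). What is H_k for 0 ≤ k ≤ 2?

H_0 ≅ Z,  H_1 ≅ Z ⊕ Z/2Z,  H_2 = 0.

H_0: b_0 = 9 − 0 − 8 = 1; torsion from ∂_1 factors > 1: none. So H_0 ≅ Z.
H_1: b_1 = 27 − 8 − 18 = 1; torsion from ∂_2 factors > 1: [2]. So H_1 ≅ Z ⊕ Z/2Z.
H_2: b_2 = 18 − 18 − 0 = 0; torsion from ∂_3 factors > 1: none. So H_2 ≅ 0.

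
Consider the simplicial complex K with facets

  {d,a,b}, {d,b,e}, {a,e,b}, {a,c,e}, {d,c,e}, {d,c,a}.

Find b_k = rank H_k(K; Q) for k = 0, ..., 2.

b_0 = 1, b_1 = 0, b_2 = 1.

K has 5 vertices, 9 edges, 6 triangles.
rank ∂_0 = 0, rank ∂_1 = 4 ⇒ b_0 = 5 − 0 − 4 = 1; all invariant factors of ∂_1 are 1 so no torsion. So H_0 = Z.
rank ∂_1 = 4, rank ∂_2 = 5 ⇒ b_1 = 9 − 4 − 5 = 0; all invariant factors of ∂_2 are 1 so no torsion. So H_1 = 0.
rank ∂_2 = 5, rank ∂_3 = 0 ⇒ b_2 = 6 − 5 − 0 = 1. So H_2 = Z.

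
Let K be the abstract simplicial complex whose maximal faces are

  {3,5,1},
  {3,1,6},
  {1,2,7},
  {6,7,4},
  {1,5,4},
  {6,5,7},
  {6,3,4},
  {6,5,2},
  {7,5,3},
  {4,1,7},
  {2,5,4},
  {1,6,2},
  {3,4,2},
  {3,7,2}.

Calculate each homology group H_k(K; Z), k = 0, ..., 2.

Order the vertices as 1 < 2 < 3 < 4 < 5 < 6 < 7. Listing each simplex with vertices in this order, K has dimension 2 with simplices:

  0-simplices (7): [1], [2], [3], [4], [5], [6], [7]
  1-simplices (21): [1,2], [1,3], [1,4], [1,5], [1,6], [1,7], [2,3], [2,4], [2,5], [2,6], [2,7], [3,4], [3,5], [3,6], [3,7], [4,5], [4,6], [4,7], [5,6], [5,7], [6,7]
  2-simplices (14): [1,2,6], [1,2,7], [1,3,5], [1,3,6], [1,4,5], [1,4,7], [2,3,4], [2,3,7], [2,4,5], [2,5,6], [3,4,6], [3,5,7], [4,6,7], [5,6,7]

Hence C_0 ≅ Z^7, C_1 ≅ Z^21, C_2 ≅ Z^14.

The boundary map ∂_1: C_1 → C_0 maps an edge to its endpoints' difference, ∂[p,q] = q − p.
This gives a 7×21 integer matrix of rank 6; reducing to Smith normal form yields diagonal entries (1,1,1,1,1,1).

∂_2: C_2 → C_1 acts by ∂[p,q,r] = [q,r] − [p,r] + [p,q]. For instance
  ∂[1,3,5] = [3,5] − [1,5] + [1,3],
  ∂[5,6,7] = [6,7] − [5,7] + [5,6].
This gives a 21×14 integer matrix of rank 13; reducing to Smith normal form yields diagonal entries (1,1,1,1,1,1,1,1,1,1,1,1,1).

Computing H_k = (kernel of ∂_k) / (image of ∂_{k+1}):

  H_0: rank C_0 − rank ∂_1 = 7 − 6 = 1, and the invariant factors of ∂_1 are all 1, so H_0 = Z.
  H_1: rank ker ∂_1 − rank ∂_2 = (21 − 6) − 13 = 2, and the invariant factors of ∂_2 are all 1, so H_1 = Z^2.
  H_2: rank ker ∂_2 − rank ∂_3 = (14 − 13) − 0 = 1, and there is no ∂_3, so H_2 = Z.

As a check, the Euler characteristic is 7 − 21 + 14 = 0, which agrees with 1 − 2 + 1 = 0.

H_0 = Z,  H_1 = Z^2,  H_2 = Z.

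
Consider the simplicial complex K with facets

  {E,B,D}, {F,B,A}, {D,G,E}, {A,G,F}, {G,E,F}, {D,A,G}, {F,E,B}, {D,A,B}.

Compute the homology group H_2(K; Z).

Fix the vertex order A < B < D < E < F < G and write every simplex with vertices in increasing order. Then dim K = 2 and the simplices of K are:

  0-simplices (6): A, B, D, E, F, G
  1-simplices (12): AB, AD, AF, AG, BD, BE, BF, DE, DG, EF, EG, FG
  2-simplices (8): ABD, ABF, ADG, AFG, BDE, BEF, DEG, EFG

giving chain groups C_0 ≅ Z^6, C_1 ≅ Z^12, C_2 ≅ Z^8.

Boundary ∂_1: C_1 → C_0 maps an edge to its endpoints' difference, ∂[p,q] = q − p. For instance
  ∂AF = F − A.
The resulting 6×12 matrix has rank 5, and its Smith normal form has invariant factors (1,1,1,1,1).

The boundary map ∂_2: C_2 → C_1 acts by ∂[p,q,r] = [q,r] − [p,r] + [p,q]. For instance
  ∂ADG = DG − AG + AD,
  ∂EFG = FG − EG + EF.
The 12×8 boundary matrix has rank 7 and Smith normal form diag(1,1,1,1,1,1,1).

Now H_k = ker ∂_k / im ∂_{k+1}, so:

  H_2: rank ker ∂_2 − rank ∂_3 = (8 − 7) − 0 = 1, and there is no ∂_3, so H_2 = Z.

H_2 ≅ Z.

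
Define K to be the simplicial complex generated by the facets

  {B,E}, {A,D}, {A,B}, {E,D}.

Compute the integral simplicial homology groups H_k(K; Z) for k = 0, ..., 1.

H_0 ≅ Z,  H_1 ≅ Z.

Fix the vertex order A < B < D < E and write every simplex with vertices in increasing order. Then dim K = 1 and the simplices of K are:

  0-simplices (4): A, B, D, E
  1-simplices (4): AB, AD, BE, DE

so the chain groups are C_0 ≅ Z^4, C_1 ≅ Z^4.

Boundary ∂_1: C_1 → C_0 maps an edge to its endpoints' difference, ∂[p,q] = q − p. For instance
  ∂AB = B − A.
The 4×4 boundary matrix has rank 3 and Smith normal form diag(1,1,1).

Computing H_k = (kernel of ∂_k) / (image of ∂_{k+1}):

  H_0: rank C_0 − rank ∂_1 = 4 − 3 = 1, and the invariant factors of ∂_1 are all 1, so H_0 ≅ Z.
  H_1: rank ker ∂_1 − rank ∂_2 = (4 − 3) − 0 = 1, and there is no ∂_2, so H_1 ≅ Z.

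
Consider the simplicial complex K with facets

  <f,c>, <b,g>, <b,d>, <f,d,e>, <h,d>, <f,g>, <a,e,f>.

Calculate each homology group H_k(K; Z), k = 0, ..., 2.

K has 8 vertices, 10 edges, 2 triangles.
rank ∂_0 = 0, rank ∂_1 = 7 ⇒ b_0 = 8 − 0 − 7 = 1; all invariant factors of ∂_1 are 1 so no torsion. So H_0 = Z.
rank ∂_1 = 7, rank ∂_2 = 2 ⇒ b_1 = 10 − 7 − 2 = 1; all invariant factors of ∂_2 are 1 so no torsion. So H_1 = Z.
rank ∂_2 = 2, rank ∂_3 = 0 ⇒ b_2 = 2 − 2 − 0 = 0. So H_2 = 0.

H_0 ≅ Z,  H_1 ≅ Z,  H_2 = 0.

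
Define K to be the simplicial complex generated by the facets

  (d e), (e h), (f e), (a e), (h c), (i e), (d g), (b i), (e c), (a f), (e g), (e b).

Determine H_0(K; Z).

H_0 ≅ Z.

We work with the vertex ordering a < b < c < d < e < f < g < h < i. The simplices of K, each written with vertices in increasing order, are:

  0-simplices (9): a, b, c, d, e, f, g, h, i
  1-simplices (12): ae, af, be, bi, ce, ch, de, dg, ef, eg, eh, ei

so the chain groups are C_0 ≅ Z^9, C_1 ≅ Z^12.

Boundary ∂_1: C_1 → C_0 maps an edge to its endpoints' difference, ∂[p,q] = q − p. For instance
  ∂be = e − b.
This gives a 9×12 integer matrix of rank 8; reducing to Smith normal form yields diagonal entries (1,1,1,1,1,1,1,1).

Computing H_k = (kernel of ∂_k) / (image of ∂_{k+1}):

  H_0: rank C_0 − rank ∂_1 = 9 − 8 = 1, and the invariant factors of ∂_1 are all 1, so H_0 ≅ Z.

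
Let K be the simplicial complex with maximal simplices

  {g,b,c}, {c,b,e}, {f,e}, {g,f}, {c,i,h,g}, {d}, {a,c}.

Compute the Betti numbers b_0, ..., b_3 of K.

K has 9 vertices, 13 edges, 6 triangles, 1 3-simplex.
rank ∂_0 = 0, rank ∂_1 = 7 ⇒ b_0 = 9 − 0 − 7 = 2; all invariant factors of ∂_1 are 1 so no torsion. So H_0 = Z^2.
rank ∂_1 = 7, rank ∂_2 = 5 ⇒ b_1 = 13 − 7 − 5 = 1; all invariant factors of ∂_2 are 1 so no torsion. So H_1 = Z.
rank ∂_2 = 5, rank ∂_3 = 1 ⇒ b_2 = 6 − 5 − 1 = 0; all invariant factors of ∂_3 are 1 so no torsion. So H_2 = 0.
rank ∂_3 = 1, rank ∂_4 = 0 ⇒ b_3 = 1 − 1 − 0 = 0. So H_3 = 0.

b_0 = 2, b_1 = 1, b_2 = 0, b_3 = 0.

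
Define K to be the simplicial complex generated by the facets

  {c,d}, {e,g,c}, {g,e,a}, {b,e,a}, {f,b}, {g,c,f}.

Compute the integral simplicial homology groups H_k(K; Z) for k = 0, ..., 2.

H_0 = Z,  H_1 = Z,  H_2 = 0.

Take the total order a < b < c < d < e < f < g on the vertex set. Then K (dimension 2) consists of the simplices:

  0-simplices (7): a, b, c, d, e, f, g
  1-simplices (11): ab, ae, ag, be, bf, cd, ce, cf, cg, eg, fg
  2-simplices (4): abe, aeg, ceg, cfg

giving chain groups C_0 ≅ Z^7, C_1 ≅ Z^11, C_2 ≅ Z^4.

The boundary map ∂_1: C_1 → C_0 is given by ∂[p,q] = [q] − [p]. For instance
  ∂eg = g − e.
This gives a 7×11 integer matrix of rank 6; reducing to Smith normal form yields diagonal entries (1,1,1,1,1,1).

∂_2: C_2 → C_1 maps a triangle to the signed sum of its edges. For instance
  ∂cfg = fg − cg + cf,
  ∂ceg = eg − cg + ce.
The 11×4 boundary matrix has rank 4 and Smith normal form diag(1,1,1,1).

Reading off H_k = ker ∂_k / im ∂_{k+1}:

  H_0: rank C_0 − rank ∂_1 = 7 − 6 = 1, and the invariant factors of ∂_1 are all 1, so H_0 = Z.
  H_1: rank ker ∂_1 − rank ∂_2 = (11 − 6) − 4 = 1, and the invariant factors of ∂_2 are all 1, so H_1 = Z.
  H_2: rank ker ∂_2 − rank ∂_3 = (4 − 4) − 0 = 0, and there is no ∂_3, so H_2 = 0.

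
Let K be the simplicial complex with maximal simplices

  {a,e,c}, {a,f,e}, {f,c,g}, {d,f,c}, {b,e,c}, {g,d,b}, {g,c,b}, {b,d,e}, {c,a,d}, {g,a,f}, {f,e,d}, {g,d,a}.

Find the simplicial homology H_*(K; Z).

H_0 ≅ Z,  H_1 ≅ Z_2,  H_2 = 0.

Order the vertices as a < b < c < d < e < f < g. Listing each simplex with vertices in this order, K has dimension 2 with simplices:

  0-simplices (7): a, b, c, d, e, f, g
  1-simplices (18): ac, ad, ae, af, ag, bc, bd, be, bg, cd, ce, cf, cg, de, df, dg, ef, fg
  2-simplices (12): acd, ace, adg, aef, afg, bce, bcg, bde, bdg, cdf, cfg, def

giving chain groups C_0 ≅ Z^7, C_1 ≅ Z^18, C_2 ≅ Z^12.

The boundary map ∂_1: C_1 → C_0 sends each edge [p,q] (with p < q) to q − p. For instance
  ∂ef = f − e.
As a 7×18 matrix over Z this has rank 6, with invariant factors (1,1,1,1,1,1).

Boundary ∂_2: C_2 → C_1 maps a triangle to the signed sum of its edges. For instance
  ∂acd = cd − ad + ac,
  ∂ace = ce − ae + ac.
The resulting 18×12 matrix has rank 12, and its Smith normal form has invariant factors (1,1,1,1,1,1,1,1,1,1,1,2).

Now H_k = ker ∂_k / im ∂_{k+1}, so:

  H_0: rank C_0 − rank ∂_1 = 7 − 6 = 1, and the invariant factors of ∂_1 are all 1, so H_0 = Z.
  H_1: rank ker ∂_1 − rank ∂_2 = (18 − 6) − 12 = 0, and ∂_2 has invariant factor 2 > 1, so H_1 = Z_2.
  H_2: rank ker ∂_2 − rank ∂_3 = (12 − 12) − 0 = 0, and there is no ∂_3, so H_2 = 0.

(K is a triangulation of the real projective plane RP^2.)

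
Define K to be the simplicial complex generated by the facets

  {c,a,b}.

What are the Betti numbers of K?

K has 3 vertices, 3 edges, 1 triangle.
rank ∂_0 = 0, rank ∂_1 = 2 ⇒ b_0 = 3 − 0 − 2 = 1; all invariant factors of ∂_1 are 1 so no torsion. So H_0 = Z.
rank ∂_1 = 2, rank ∂_2 = 1 ⇒ b_1 = 3 − 2 − 1 = 0; all invariant factors of ∂_2 are 1 so no torsion. So H_1 = 0.
rank ∂_2 = 1, rank ∂_3 = 0 ⇒ b_2 = 1 − 1 − 0 = 0. So H_2 = 0.

b_0 = 1, b_1 = 0, b_2 = 0.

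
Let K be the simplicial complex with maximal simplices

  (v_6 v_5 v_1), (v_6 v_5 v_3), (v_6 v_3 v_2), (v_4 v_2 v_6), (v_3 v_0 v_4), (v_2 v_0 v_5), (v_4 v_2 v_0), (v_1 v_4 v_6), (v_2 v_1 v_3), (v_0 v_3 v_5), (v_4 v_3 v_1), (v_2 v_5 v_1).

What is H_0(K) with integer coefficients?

H_0 = Z.

Order the vertices as v_0 < v_1 < v_2 < v_3 < v_4 < v_5 < v_6. Listing each simplex with vertices in this order, K has dimension 2 with simplices:

  0-simplices (7): [v_0], [v_1], [v_2], [v_3], [v_4], [v_5], [v_6]
  1-simplices (18): (18 of them)
  2-simplices (12): (12 of them)

so the chain groups are C_0 ≅ Z^7, C_1 ≅ Z^18, C_2 ≅ Z^12.

∂_1: C_1 → C_0 is given by ∂[p,q] = [q] − [p]. For instance
  ∂[v_1,v_5] = [v_5] − [v_1].
The resulting 7×18 matrix has rank 6, and its Smith normal form has invariant factors (1,1,1,1,1,1).

The boundary map ∂_2: C_2 → C_1 acts by ∂[p,q,r] = [q,r] − [p,r] + [p,q]. For instance
  ∂[v_1,v_4,v_6] = [v_4,v_6] − [v_1,v_6] + [v_1,v_4],
  ∂[v_3,v_5,v_6] = [v_5,v_6] − [v_3,v_6] + [v_3,v_5].
The resulting 18×12 matrix has rank 12, and its Smith normal form has invariant factors (1,1,1,1,1,1,1,1,1,1,1,2).

Now H_k = ker ∂_k / im ∂_{k+1}, so:

  H_0: rank C_0 − rank ∂_1 = 7 − 6 = 1, and the invariant factors of ∂_1 are all 1, so H_0 = Z.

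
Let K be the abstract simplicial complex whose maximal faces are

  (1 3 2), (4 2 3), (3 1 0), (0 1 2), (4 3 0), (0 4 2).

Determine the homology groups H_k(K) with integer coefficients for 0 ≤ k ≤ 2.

H_0 ≅ Z,  H_1 = 0,  H_2 ≅ Z.

We work with the vertex ordering 0 < 1 < 2 < 3 < 4. The simplices of K, each written with vertices in increasing order, are:

  0-simplices (5): [0], [1], [2], [3], [4]
  1-simplices (9): [0,1], [0,2], [0,3], [0,4], [1,2], [1,3], [2,3], [2,4], [3,4]
  2-simplices (6): [0,1,2], [0,1,3], [0,2,4], [0,3,4], [1,2,3], [2,3,4]

giving chain groups C_0 ≅ Z^5, C_1 ≅ Z^9, C_2 ≅ Z^6.

Boundary ∂_1: C_1 → C_0 sends each edge [p,q] (with p < q) to q − p.
This gives a 5×9 integer matrix of rank 4; reducing to Smith normal form yields diagonal entries (1,1,1,1).

∂_2: C_2 → C_1 sends each 2-simplex [p,q,r] to [q,r] − [p,r] + [p,q]. For instance
  ∂[0,3,4] = [3,4] − [0,4] + [0,3],
  ∂[0,2,4] = [2,4] − [0,4] + [0,2].
The 9×6 boundary matrix has rank 5 and Smith normal form diag(1,1,1,1,1).

Now H_k = ker ∂_k / im ∂_{k+1}, so:

  H_0: rank C_0 − rank ∂_1 = 5 − 4 = 1, and the invariant factors of ∂_1 are all 1, so H_0 ≅ Z.
  H_1: rank ker ∂_1 − rank ∂_2 = (9 − 4) − 5 = 0, and the invariant factors of ∂_2 are all 1, so H_1 ≅ 0.
  H_2: rank ker ∂_2 − rank ∂_3 = (6 − 5) − 0 = 1, and there is no ∂_3, so H_2 ≅ Z.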